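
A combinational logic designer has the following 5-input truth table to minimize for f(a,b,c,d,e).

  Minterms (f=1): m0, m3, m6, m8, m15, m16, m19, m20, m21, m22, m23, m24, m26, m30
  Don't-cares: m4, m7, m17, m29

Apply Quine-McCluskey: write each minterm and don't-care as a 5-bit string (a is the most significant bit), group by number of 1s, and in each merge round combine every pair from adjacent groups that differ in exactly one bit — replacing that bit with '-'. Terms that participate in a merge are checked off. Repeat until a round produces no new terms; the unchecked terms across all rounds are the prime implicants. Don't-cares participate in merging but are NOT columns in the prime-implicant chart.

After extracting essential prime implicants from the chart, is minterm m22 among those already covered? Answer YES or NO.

[col 0] 00000*, 00011*, 00100*, 00110*, 00111*, 01000*, 01111*, 10000*, 10001*, 10011*, 10100*, 10101*, 10110*, 10111*, 11000*, 11010*, 11101*, 11110*
[col 1] -0000*, -0011*, -0100*, -0110*, -0111*, -1000*, 0-000*, 0-111, 00-00*, 00-11*, 001-0*, 0011-*, 1-000*, 1-101, 1-110, 10-00*, 10-01*, 10-11*, 100-1*, 1000-*, 101-0*, 101-1*, 1010-*, 1011-*, 11-10, 110-0
[col 2] --000, -0-00, -0-11, -01-0, -011-, 10--1, 10-0-, 101--
Prime implicants: --000, -0-00, -0-11, -01-0, -011-, 0-111, 1-101, 1-110, 10--1, 10-0-, 101--, 11-10, 110-0
PI chart (minterm → PIs covering it):
  0 | --000,-0-00
  3 | -0-11  (sole → essential)
  6 | -01-0,-011-
  8 | --000  (sole → essential)
  15 | 0-111  (sole → essential)
  16 | --000,-0-00,10-0-
  19 | -0-11,10--1
  20 | -0-00,-01-0,10-0-,101--
  21 | 1-101,10--1,10-0-,101--
  22 | -01-0,-011-,1-110,101--
  23 | -0-11,-011-,10--1,101--
  24 | --000,110-0
  26 | 11-10,110-0
  30 | 1-110,11-10
Essential prime implicants: --000, -0-11, 0-111

NO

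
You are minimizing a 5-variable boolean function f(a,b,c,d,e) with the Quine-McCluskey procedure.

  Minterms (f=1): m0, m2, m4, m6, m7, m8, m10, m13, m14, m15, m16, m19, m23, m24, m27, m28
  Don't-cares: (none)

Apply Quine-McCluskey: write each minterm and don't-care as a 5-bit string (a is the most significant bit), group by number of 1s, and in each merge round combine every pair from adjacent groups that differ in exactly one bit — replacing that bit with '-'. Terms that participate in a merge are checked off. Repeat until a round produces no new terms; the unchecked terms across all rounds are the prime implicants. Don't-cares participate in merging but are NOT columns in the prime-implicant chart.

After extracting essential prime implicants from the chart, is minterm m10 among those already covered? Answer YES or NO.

Round 0: 00000✓ 00010✓ 00100✓ 00110✓ 00111✓ 01000✓ 01010✓ 01101✓ 01110✓ 01111✓ 10000✓ 10011✓ 10111✓ 11000✓ 11011✓ 11100✓
Round 1: -0000✓ -0111 -1000✓ 0-000✓ 0-010✓ 0-110✓ 0-111✓ 00-00✓ 00-10✓ 000-0✓ 001-0✓ 0011-✓ 01-10✓ 010-0✓ 011-1 0111-✓ 1-000✓ 1-011 10-11 11-00
Round 2: --000 0--10 0-0-0 0-11- 00--0
PIs = {--000, -0111, 0--10, 0-0-0, 0-11-, 00--0, 011-1, 1-011, 10-11, 11-00}
Coverage chart:
  m0: --000,0-0-0,00--0
  m2: 0--10,0-0-0,00--0
  m4: 00--0 ←essential
  m6: 0--10,0-11-,00--0
  m7: -0111,0-11-
  m8: --000,0-0-0
  m10: 0--10,0-0-0
  m13: 011-1 ←essential
  m14: 0--10,0-11-
  m15: 0-11-,011-1
  m16: --000 ←essential
  m19: 1-011,10-11
  m23: -0111,10-11
  m24: --000,11-00
  m27: 1-011 ←essential
  m28: 11-00 ←essential
Essential: --000, 00--0, 011-1, 1-011, 11-00

NO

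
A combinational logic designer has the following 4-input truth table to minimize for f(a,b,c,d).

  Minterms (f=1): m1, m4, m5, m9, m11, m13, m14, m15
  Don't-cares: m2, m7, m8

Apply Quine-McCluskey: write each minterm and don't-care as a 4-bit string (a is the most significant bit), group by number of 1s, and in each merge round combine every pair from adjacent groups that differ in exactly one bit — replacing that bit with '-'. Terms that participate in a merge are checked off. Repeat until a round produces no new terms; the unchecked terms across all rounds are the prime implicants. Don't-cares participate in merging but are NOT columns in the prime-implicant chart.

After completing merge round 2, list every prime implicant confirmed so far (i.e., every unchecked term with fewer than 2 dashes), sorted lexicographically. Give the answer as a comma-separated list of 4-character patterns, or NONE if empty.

0010, 010-, 100-, 111-

[col 0] 0001*, 0010, 0100*, 0101*, 0111*, 1000*, 1001*, 1011*, 1101*, 1110*, 1111*
[col 1] -001*, -101*, -111*, 0-01*, 01-1*, 010-, 1-01*, 1-11*, 10-1*, 100-, 11-1*, 111-
[col 2] --01, -1-1, 1--1
Prime implicants: --01, -1-1, 0010, 010-, 1--1, 100-, 111-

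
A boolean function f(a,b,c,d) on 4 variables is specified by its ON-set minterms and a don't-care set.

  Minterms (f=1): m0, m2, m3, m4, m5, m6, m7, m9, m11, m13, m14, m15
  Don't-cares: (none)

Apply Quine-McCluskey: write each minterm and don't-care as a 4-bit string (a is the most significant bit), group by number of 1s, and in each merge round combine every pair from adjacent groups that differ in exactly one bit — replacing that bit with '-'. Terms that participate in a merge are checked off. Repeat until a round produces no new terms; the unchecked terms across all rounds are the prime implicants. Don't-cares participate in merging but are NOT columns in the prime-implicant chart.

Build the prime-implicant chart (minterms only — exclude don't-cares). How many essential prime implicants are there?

3

Round 0: 0000✓ 0010✓ 0011✓ 0100✓ 0101✓ 0110✓ 0111✓ 1001✓ 1011✓ 1101✓ 1110✓ 1111✓
Round 1: -011✓ -101✓ -110✓ -111✓ 0-00✓ 0-10✓ 0-11✓ 00-0✓ 001-✓ 01-0✓ 01-1✓ 010-✓ 011-✓ 1-01✓ 1-11✓ 10-1✓ 11-1✓ 111-✓
Round 2: --11 -1-1 -11- 0--0 0-1- 01-- 1--1
PIs = {--11, -1-1, -11-, 0--0, 0-1-, 01--, 1--1}
Coverage chart:
  m0: 0--0 ←essential
  m2: 0--0,0-1-
  m3: --11,0-1-
  m4: 0--0,01--
  m5: -1-1,01--
  m6: -11-,0--0,0-1-,01--
  m7: --11,-1-1,-11-,0-1-,01--
  m9: 1--1 ←essential
  m11: --11,1--1
  m13: -1-1,1--1
  m14: -11- ←essential
  m15: --11,-1-1,-11-,1--1
Essential: -11-, 0--0, 1--1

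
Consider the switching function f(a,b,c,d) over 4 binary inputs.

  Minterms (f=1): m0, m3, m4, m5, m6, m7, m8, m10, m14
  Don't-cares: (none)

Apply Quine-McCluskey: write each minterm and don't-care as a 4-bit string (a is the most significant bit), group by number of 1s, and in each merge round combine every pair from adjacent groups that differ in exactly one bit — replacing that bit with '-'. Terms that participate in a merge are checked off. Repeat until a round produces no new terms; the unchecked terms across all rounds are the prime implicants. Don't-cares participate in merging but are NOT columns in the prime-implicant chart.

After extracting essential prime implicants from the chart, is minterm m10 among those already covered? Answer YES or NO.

NO

Round 0: 0000✓ 0011✓ 0100✓ 0101✓ 0110✓ 0111✓ 1000✓ 1010✓ 1110✓
Round 1: -000 -110 0-00 0-11 01-0✓ 01-1✓ 010-✓ 011-✓ 1-10 10-0
Round 2: 01--
PIs = {-000, -110, 0-00, 0-11, 01--, 1-10, 10-0}
Coverage chart:
  m0: -000,0-00
  m3: 0-11 ←essential
  m4: 0-00,01--
  m5: 01-- ←essential
  m6: -110,01--
  m7: 0-11,01--
  m8: -000,10-0
  m10: 1-10,10-0
  m14: -110,1-10
Essential: 0-11, 01--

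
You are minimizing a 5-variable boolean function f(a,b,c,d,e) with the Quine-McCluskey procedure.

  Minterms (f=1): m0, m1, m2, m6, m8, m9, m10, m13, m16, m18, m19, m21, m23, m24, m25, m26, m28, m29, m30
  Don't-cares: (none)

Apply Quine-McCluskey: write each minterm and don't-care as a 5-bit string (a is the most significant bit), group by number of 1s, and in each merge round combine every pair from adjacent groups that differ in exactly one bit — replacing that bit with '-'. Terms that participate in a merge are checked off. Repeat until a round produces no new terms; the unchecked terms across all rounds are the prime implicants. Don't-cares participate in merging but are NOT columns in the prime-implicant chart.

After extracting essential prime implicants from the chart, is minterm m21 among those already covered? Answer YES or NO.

NO

Round 0: 00000✓ 00001✓ 00010✓ 00110✓ 01000✓ 01001✓ 01010✓ 01101✓ 10000✓ 10010✓ 10011✓ 10101✓ 10111✓ 11000✓ 11001✓ 11010✓ 11100✓ 11101✓ 11110✓
Round 1: -0000✓ -0010✓ -1000✓ -1001✓ -1010✓ -1101✓ 0-000✓ 0-001✓ 0-010✓ 00-10 000-0✓ 0000-✓ 01-01✓ 010-0✓ 0100-✓ 1-000✓ 1-010✓ 1-101 10-11 100-0✓ 1001- 101-1 11-00✓ 11-01✓ 11-10✓ 110-0✓ 1100-✓ 111-0✓ 1110-✓
Round 2: --000✓ --010✓ -00-0✓ -1-01 -10-0✓ -100- 0-0-0✓ 0-00- 1-0-0✓ 11--0 11-0-
Round 3: --0-0
PIs = {--0-0, -1-01, -100-, 0-00-, 00-10, 1-101, 10-11, 1001-, 101-1, 11--0, 11-0-}
Coverage chart:
  m0: --0-0,0-00-
  m1: 0-00- ←essential
  m2: --0-0,00-10
  m6: 00-10 ←essential
  m8: --0-0,-100-,0-00-
  m9: -1-01,-100-,0-00-
  m10: --0-0 ←essential
  m13: -1-01 ←essential
  m16: --0-0 ←essential
  m18: --0-0,1001-
  m19: 10-11,1001-
  m21: 1-101,101-1
  m23: 10-11,101-1
  m24: --0-0,-100-,11--0,11-0-
  m25: -1-01,-100-,11-0-
  m26: --0-0,11--0
  m28: 11--0,11-0-
  m29: -1-01,1-101,11-0-
  m30: 11--0 ←essential
Essential: --0-0, -1-01, 0-00-, 00-10, 11--0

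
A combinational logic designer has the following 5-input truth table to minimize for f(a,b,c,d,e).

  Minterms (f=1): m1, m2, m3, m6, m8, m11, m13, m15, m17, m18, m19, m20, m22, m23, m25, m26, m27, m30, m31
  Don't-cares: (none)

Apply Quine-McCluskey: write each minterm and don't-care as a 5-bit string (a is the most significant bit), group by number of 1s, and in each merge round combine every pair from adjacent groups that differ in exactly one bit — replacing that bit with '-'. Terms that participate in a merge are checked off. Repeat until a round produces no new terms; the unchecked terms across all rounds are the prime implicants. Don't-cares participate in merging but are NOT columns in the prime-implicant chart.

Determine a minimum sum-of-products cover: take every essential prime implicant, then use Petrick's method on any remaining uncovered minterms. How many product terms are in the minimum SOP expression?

8

Round 0: 00001✓ 00010✓ 00011✓ 00110✓ 01000 01011✓ 01101✓ 01111✓ 10001✓ 10010✓ 10011✓ 10100✓ 10110✓ 10111✓ 11001✓ 11010✓ 11011✓ 11110✓ 11111✓
Round 1: -0001✓ -0010✓ -0011✓ -0110✓ -1011✓ -1111✓ 0-011✓ 00-10✓ 000-1✓ 0001-✓ 01-11✓ 011-1 1-001✓ 1-010✓ 1-011✓ 1-110✓ 1-111✓ 10-10✓ 10-11✓ 100-1✓ 1001-✓ 101-0 1011-✓ 11-10✓ 11-11✓ 110-1✓ 1101-✓ 1111-✓
Round 2: --011 -0-10 -00-1 -001- -1-11 1--10✓ 1--11✓ 1-0-1 1-01-✓ 1-11-✓ 10-1-✓ 11-1-✓
Round 3: 1--1-
PIs = {--011, -0-10, -00-1, -001-, -1-11, 01000, 011-1, 1--1-, 1-0-1, 101-0}
Coverage chart:
  m1: -00-1 ←essential
  m2: -0-10,-001-
  m3: --011,-00-1,-001-
  m6: -0-10 ←essential
  m8: 01000 ←essential
  m11: --011,-1-11
  m13: 011-1 ←essential
  m15: -1-11,011-1
  m17: -00-1,1-0-1
  m18: -0-10,-001-,1--1-
  m19: --011,-00-1,-001-,1--1-,1-0-1
  m20: 101-0 ←essential
  m22: -0-10,1--1-,101-0
  m23: 1--1- ←essential
  m25: 1-0-1 ←essential
  m26: 1--1- ←essential
  m27: --011,-1-11,1--1-,1-0-1
  m30: 1--1- ←essential
  m31: -1-11,1--1-
Essential: -0-10, -00-1, 01000, 011-1, 1--1-, 1-0-1, 101-0
Petrick residual → --011
Min cover (8 terms): c'de + b'de' + b'c'e + a'bc'd'e' + a'bce + ad + ac'e + ab'ce'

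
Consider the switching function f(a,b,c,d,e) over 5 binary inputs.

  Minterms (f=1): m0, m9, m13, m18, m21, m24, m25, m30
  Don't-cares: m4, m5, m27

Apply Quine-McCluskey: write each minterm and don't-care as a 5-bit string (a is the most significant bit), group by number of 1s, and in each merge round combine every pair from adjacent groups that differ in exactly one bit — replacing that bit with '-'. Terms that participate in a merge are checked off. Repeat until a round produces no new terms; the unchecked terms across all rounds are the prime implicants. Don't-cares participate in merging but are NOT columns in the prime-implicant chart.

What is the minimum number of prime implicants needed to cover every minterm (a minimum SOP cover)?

Round 0: 00000✓ 00100✓ 00101✓ 01001✓ 01101✓ 10010 10101✓ 11000✓ 11001✓ 11011✓ 11110
Round 1: -0101 -1001 0-101 00-00 0010- 01-01 110-1 1100-
PIs = {-0101, -1001, 0-101, 00-00, 0010-, 01-01, 10010, 110-1, 1100-, 11110}
Coverage chart:
  m0: 00-00 ←essential
  m9: -1001,01-01
  m13: 0-101,01-01
  m18: 10010 ←essential
  m21: -0101 ←essential
  m24: 1100- ←essential
  m25: -1001,110-1,1100-
  m30: 11110 ←essential
Essential: -0101, 00-00, 10010, 1100-, 11110
Petrick residual → 01-01
Min cover (6 terms): b'cd'e + a'b'd'e' + a'bd'e + ab'c'de' + abc'd' + abcde'

6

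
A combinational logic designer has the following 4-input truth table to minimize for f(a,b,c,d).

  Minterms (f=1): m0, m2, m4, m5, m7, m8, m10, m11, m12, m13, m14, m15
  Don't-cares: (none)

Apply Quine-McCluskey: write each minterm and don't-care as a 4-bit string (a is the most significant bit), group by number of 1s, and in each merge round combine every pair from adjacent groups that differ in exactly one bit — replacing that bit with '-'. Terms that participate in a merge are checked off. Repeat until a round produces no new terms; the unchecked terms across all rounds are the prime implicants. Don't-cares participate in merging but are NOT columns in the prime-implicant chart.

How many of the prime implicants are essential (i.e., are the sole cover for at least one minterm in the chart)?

Round 0: 0000✓ 0010✓ 0100✓ 0101✓ 0111✓ 1000✓ 1010✓ 1011✓ 1100✓ 1101✓ 1110✓ 1111✓
Round 1: -000✓ -010✓ -100✓ -101✓ -111✓ 0-00✓ 00-0✓ 01-1✓ 010-✓ 1-00✓ 1-10✓ 1-11✓ 10-0✓ 101-✓ 11-0✓ 11-1✓ 110-✓ 111-✓
Round 2: --00 -0-0 -1-1 -10- 1--0 1-1- 11--
PIs = {--00, -0-0, -1-1, -10-, 1--0, 1-1-, 11--}
Coverage chart:
  m0: --00,-0-0
  m2: -0-0 ←essential
  m4: --00,-10-
  m5: -1-1,-10-
  m7: -1-1 ←essential
  m8: --00,-0-0,1--0
  m10: -0-0,1--0,1-1-
  m11: 1-1- ←essential
  m12: --00,-10-,1--0,11--
  m13: -1-1,-10-,11--
  m14: 1--0,1-1-,11--
  m15: -1-1,1-1-,11--
Essential: -0-0, -1-1, 1-1-

3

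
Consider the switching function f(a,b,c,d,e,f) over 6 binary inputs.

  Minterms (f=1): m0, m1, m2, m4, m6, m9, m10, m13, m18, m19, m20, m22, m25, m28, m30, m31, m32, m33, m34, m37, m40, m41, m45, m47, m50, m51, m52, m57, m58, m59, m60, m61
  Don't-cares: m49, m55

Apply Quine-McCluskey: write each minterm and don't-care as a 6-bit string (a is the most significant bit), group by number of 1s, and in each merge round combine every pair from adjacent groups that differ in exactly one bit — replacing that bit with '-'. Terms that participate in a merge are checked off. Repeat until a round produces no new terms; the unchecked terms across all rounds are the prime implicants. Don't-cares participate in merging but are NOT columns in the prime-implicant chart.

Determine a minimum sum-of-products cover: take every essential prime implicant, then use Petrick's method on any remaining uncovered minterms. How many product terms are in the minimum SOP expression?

14

Round 0: 000000✓ 000001✓ 000010✓ 000100✓ 000110✓ 001001✓ 001010✓ 001101✓ 010010✓ 010011✓ 010100✓ 010110✓ 011001✓ 011100✓ 011110✓ 011111✓ 100000✓ 100001✓ 100010✓ 100101✓ 101000✓ 101001✓ 101101✓ 101111✓ 110001✓ 110010✓ 110011✓ 110100✓ 110111✓ 111001✓ 111010✓ 111011✓ 111100✓ 111101✓
Round 1: -00000✓ -00001✓ -00010✓ -01001✓ -01101✓ -10010✓ -10011✓ -10100✓ -11001✓ -11100✓ 0-0010✓ 0-0100✓ 0-0110✓ 0-1001✓ 00-001✓ 00-010 000-00✓ 000-10✓ 0000-0✓ 00000-✓ 0001-0✓ 001-01✓ 01-100✓ 01-110✓ 010-10✓ 01001-✓ 0101-0✓ 0111-0✓ 01111- 1-0001✓ 1-0010✓ 1-1001✓ 1-1101✓ 10-000✓ 10-001✓ 10-101✓ 100-01✓ 1000-0✓ 10000-✓ 101-01✓ 10100-✓ 1011-1 11-001✓ 11-010✓ 11-011✓ 11-100✓ 110-11 1100-1✓ 11001-✓ 111-01✓ 1110-1✓ 11101-✓ 11110-
Round 2: --0010 --1001 -0-001 -000-0 -0000- -01-01 -1-100 -1001- 0-0-10 0-01-0 000--0 01-1-0 1--001 1-1-01 10--01 10-00- 11-0-1 11-01-
PIs = {--0010, --1001, -0-001, -000-0, -0000-, -01-01, -1-100, -1001-, 0-0-10, 0-01-0, 00-010, 000--0, 01-1-0, 01111-, 1--001, 1-1-01, 10--01, 10-00-, 1011-1, 11-0-1, 11-01-, 110-11, 11110-}
Coverage chart:
  m0: -000-0,-0000-,000--0
  m1: -0-001,-0000-
  m2: --0010,-000-0,0-0-10,00-010,000--0
  m4: 0-01-0,000--0
  m6: 0-0-10,0-01-0,000--0
  m9: --1001,-0-001,-01-01
  m10: 00-010 ←essential
  m13: -01-01 ←essential
  m18: --0010,-1001-,0-0-10
  m19: -1001- ←essential
  m20: -1-100,0-01-0,01-1-0
  m22: 0-0-10,0-01-0,01-1-0
  m25: --1001 ←essential
  m28: -1-100,01-1-0
  m30: 01-1-0,01111-
  m31: 01111- ←essential
  m32: -000-0,-0000-,10-00-
  m33: -0-001,-0000-,1--001,10--01,10-00-
  m34: --0010,-000-0
  m37: 10--01 ←essential
  m40: 10-00- ←essential
  m41: --1001,-0-001,-01-01,1--001,1-1-01,10--01,10-00-
  m45: -01-01,1-1-01,10--01,1011-1
  m47: 1011-1 ←essential
  m50: --0010,-1001-,11-01-
  m51: -1001-,11-0-1,11-01-,110-11
  m52: -1-100 ←essential
  m57: --1001,1--001,1-1-01,11-0-1
  m58: 11-01- ←essential
  m59: 11-0-1,11-01-
  m60: -1-100,11110-
  m61: 1-1-01,11110-
Essential: --1001, -01-01, -1-100, -1001-, 00-010, 01111-, 10--01, 10-00-, 1011-1, 11-01-
Petrick residual → --0010, -0000-, 0-01-0, 1-1-01
Min cover (14 terms): c'd'ef' + cd'e'f + b'c'd'e' + b'ce'f + bde'f' + bc'd'e + a'c'df' + a'b'd'ef' + a'bcde + ace'f + ab'e'f + ab'd'e' + ab'cdf + abd'e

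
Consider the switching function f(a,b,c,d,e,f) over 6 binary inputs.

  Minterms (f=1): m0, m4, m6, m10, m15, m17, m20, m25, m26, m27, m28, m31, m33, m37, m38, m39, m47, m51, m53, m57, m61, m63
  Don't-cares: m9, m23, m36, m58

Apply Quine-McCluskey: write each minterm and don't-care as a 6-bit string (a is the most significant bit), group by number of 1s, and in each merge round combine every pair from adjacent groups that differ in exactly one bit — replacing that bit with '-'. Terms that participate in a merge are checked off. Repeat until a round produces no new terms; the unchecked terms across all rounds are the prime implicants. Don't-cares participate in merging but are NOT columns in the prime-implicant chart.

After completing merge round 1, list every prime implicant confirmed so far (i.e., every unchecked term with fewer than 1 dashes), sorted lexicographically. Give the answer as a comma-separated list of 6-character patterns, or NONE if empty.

110011

Round 0: 000000✓ 000100✓ 000110✓ 001001✓ 001010✓ 001111✓ 010001✓ 010100✓ 010111✓ 011001✓ 011010✓ 011011✓ 011100✓ 011111✓ 100001✓ 100100✓ 100101✓ 100110✓ 100111✓ 101111✓ 110011 110101✓ 111001✓ 111010✓ 111101✓ 111111✓
Round 1: -00100✓ -00110✓ -01111✓ -11001 -11010 -11111✓ 0-0100 0-1001 0-1010 0-1111✓ 000-00 0001-0✓ 01-001 01-100 01-111 011-11 0110-1 01101- 1-0101 1-1111✓ 10-111 100-01 1001-0✓ 1001-1✓ 10010-✓ 10011-✓ 11-101 111-01 1111-1
Round 2: --1111 -001-0 1001--
PIs = {--1111, -001-0, -11001, -11010, 0-0100, 0-1001, 0-1010, 000-00, 01-001, 01-100, 01-111, 011-11, 0110-1, 01101-, 1-0101, 10-111, 100-01, 1001--, 11-101, 110011, 111-01, 1111-1}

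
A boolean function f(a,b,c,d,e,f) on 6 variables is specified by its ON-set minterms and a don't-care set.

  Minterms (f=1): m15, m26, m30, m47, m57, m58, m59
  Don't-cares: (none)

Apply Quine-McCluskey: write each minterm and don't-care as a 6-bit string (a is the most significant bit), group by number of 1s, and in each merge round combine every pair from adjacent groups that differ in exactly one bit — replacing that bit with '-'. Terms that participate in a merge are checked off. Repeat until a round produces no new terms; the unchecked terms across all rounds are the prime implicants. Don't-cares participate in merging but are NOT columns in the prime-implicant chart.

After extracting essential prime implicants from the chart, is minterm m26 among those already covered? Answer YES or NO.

size-2^0 implicants → 001111(✓)  011010(✓)  011110(✓)  101111(✓)  111001(✓)  111010(✓)  111011(✓)
size-2^1 implicants → -01111  -11010  011-10  1110-1  11101-
Unchecked terms (primes): -01111, -11010, 011-10, 1110-1, 11101-
Minterm coverage:
  m15 ⊆ -01111 [E]
  m26 ⊆ -11010,011-10
  m30 ⊆ 011-10 [E]
  m47 ⊆ -01111 [E]
  m57 ⊆ 1110-1 [E]
  m58 ⊆ -11010,11101-
  m59 ⊆ 1110-1,11101-
E = {-01111, 011-10, 1110-1}

YES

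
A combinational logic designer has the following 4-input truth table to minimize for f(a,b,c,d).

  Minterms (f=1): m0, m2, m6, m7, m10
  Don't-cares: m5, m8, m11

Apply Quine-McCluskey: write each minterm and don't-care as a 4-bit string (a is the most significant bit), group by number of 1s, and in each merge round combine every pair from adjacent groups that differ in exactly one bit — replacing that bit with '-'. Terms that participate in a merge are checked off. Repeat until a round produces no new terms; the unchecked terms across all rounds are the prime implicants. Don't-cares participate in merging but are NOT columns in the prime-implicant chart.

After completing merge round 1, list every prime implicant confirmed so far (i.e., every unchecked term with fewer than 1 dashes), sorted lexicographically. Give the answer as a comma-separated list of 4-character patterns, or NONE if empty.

[col 0] 0000*, 0010*, 0101*, 0110*, 0111*, 1000*, 1010*, 1011*
[col 1] -000*, -010*, 0-10, 00-0*, 01-1, 011-, 10-0*, 101-
[col 2] -0-0
Prime implicants: -0-0, 0-10, 01-1, 011-, 101-

NONE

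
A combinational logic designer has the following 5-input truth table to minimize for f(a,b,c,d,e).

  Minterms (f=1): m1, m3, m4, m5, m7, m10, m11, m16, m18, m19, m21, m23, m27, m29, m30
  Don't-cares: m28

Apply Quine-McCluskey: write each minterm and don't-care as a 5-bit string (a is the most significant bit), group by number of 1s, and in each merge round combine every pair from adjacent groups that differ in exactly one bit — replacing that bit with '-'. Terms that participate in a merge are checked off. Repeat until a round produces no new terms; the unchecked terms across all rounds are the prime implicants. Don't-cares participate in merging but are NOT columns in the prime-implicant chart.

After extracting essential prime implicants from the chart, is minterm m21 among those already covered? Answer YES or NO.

Round 0: 00001✓ 00011✓ 00100✓ 00101✓ 00111✓ 01010✓ 01011✓ 10000✓ 10010✓ 10011✓ 10101✓ 10111✓ 11011✓ 11100✓ 11101✓ 11110✓
Round 1: -0011✓ -0101✓ -0111✓ -1011✓ 0-011✓ 00-01✓ 00-11✓ 000-1✓ 001-1✓ 0010- 0101- 1-011✓ 1-101 10-11✓ 100-0 1001- 101-1✓ 111-0 1110-
Round 2: --011 -0-11 -01-1 00--1
PIs = {--011, -0-11, -01-1, 00--1, 0010-, 0101-, 1-101, 100-0, 1001-, 111-0, 1110-}
Coverage chart:
  m1: 00--1 ←essential
  m3: --011,-0-11,00--1
  m4: 0010- ←essential
  m5: -01-1,00--1,0010-
  m7: -0-11,-01-1,00--1
  m10: 0101- ←essential
  m11: --011,0101-
  m16: 100-0 ←essential
  m18: 100-0,1001-
  m19: --011,-0-11,1001-
  m21: -01-1,1-101
  m23: -0-11,-01-1
  m27: --011 ←essential
  m29: 1-101,1110-
  m30: 111-0 ←essential
Essential: --011, 00--1, 0010-, 0101-, 100-0, 111-0

NO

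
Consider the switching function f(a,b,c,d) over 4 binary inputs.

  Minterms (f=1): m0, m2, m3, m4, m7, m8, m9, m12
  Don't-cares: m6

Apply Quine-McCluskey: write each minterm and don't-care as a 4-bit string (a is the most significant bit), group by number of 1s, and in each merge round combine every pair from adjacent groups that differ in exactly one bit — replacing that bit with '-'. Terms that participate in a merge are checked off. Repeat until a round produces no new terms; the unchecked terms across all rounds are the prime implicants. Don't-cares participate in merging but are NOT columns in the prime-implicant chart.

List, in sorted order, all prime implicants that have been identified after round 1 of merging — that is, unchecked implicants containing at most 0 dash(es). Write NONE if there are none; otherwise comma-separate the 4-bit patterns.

NONE

Round 0: 0000✓ 0010✓ 0011✓ 0100✓ 0110✓ 0111✓ 1000✓ 1001✓ 1100✓
Round 1: -000✓ -100✓ 0-00✓ 0-10✓ 0-11✓ 00-0✓ 001-✓ 01-0✓ 011-✓ 1-00✓ 100-
Round 2: --00 0--0 0-1-
PIs = {--00, 0--0, 0-1-, 100-}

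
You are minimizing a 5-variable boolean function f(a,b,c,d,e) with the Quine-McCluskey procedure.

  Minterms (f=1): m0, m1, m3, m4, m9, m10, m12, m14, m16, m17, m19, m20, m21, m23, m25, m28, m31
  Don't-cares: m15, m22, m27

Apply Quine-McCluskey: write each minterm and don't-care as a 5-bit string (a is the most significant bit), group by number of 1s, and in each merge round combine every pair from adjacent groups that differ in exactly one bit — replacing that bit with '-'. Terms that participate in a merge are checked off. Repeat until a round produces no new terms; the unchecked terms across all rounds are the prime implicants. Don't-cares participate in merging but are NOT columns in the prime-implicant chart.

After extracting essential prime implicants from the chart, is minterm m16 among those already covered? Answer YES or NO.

NO

size-2^0 implicants → 00000(✓)  00001(✓)  00011(✓)  00100(✓)  01001(✓)  01010(✓)  01100(✓)  01110(✓)  01111(✓)  10000(✓)  10001(✓)  10011(✓)  10100(✓)  10101(✓)  10110(✓)  10111(✓)  11001(✓)  11011(✓)  11100(✓)  11111(✓)
size-2^1 implicants → -0000(✓)  -0001(✓)  -0011(✓)  -0100(✓)  -1001(✓)  -1100(✓)  -1111  0-001(✓)  0-100(✓)  00-00(✓)  000-1(✓)  0000-(✓)  01-10  011-0  0111-  1-001(✓)  1-011(✓)  1-100(✓)  1-111(✓)  10-00(✓)  10-01(✓)  10-11(✓)  100-1(✓)  1000-(✓)  101-0(✓)  101-1(✓)  1010-(✓)  1011-(✓)  11-11(✓)  110-1(✓)
size-2^2 implicants → --001  --100  -0-00  -00-1  -000-  1--11  1-0-1  10--1  10-0-  101--
Unchecked terms (primes): --001, --100, -0-00, -00-1, -000-, -1111, 01-10, 011-0, 0111-, 1--11, 1-0-1, 10--1, 10-0-, 101--
Minterm coverage:
  m0 ⊆ -0-00,-000-
  m1 ⊆ --001,-00-1,-000-
  m3 ⊆ -00-1 [E]
  m4 ⊆ --100,-0-00
  m9 ⊆ --001 [E]
  m10 ⊆ 01-10 [E]
  m12 ⊆ --100,011-0
  m14 ⊆ 01-10,011-0,0111-
  m16 ⊆ -0-00,-000-,10-0-
  m17 ⊆ --001,-00-1,-000-,1-0-1,10--1,10-0-
  m19 ⊆ -00-1,1--11,1-0-1,10--1
  m20 ⊆ --100,-0-00,10-0-,101--
  m21 ⊆ 10--1,10-0-,101--
  m23 ⊆ 1--11,10--1,101--
  m25 ⊆ --001,1-0-1
  m28 ⊆ --100 [E]
  m31 ⊆ -1111,1--11
E = {--001, --100, -00-1, 01-10}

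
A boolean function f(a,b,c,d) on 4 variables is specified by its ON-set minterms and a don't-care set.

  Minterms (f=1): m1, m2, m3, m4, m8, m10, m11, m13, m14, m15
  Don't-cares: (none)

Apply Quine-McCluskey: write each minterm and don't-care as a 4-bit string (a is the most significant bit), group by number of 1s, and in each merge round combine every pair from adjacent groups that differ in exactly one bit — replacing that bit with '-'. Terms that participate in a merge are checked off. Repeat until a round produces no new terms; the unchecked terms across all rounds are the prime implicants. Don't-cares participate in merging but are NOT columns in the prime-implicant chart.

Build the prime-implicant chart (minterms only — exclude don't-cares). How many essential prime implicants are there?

6

Round 0: 0001✓ 0010✓ 0011✓ 0100 1000✓ 1010✓ 1011✓ 1101✓ 1110✓ 1111✓
Round 1: -010✓ -011✓ 00-1 001-✓ 1-10✓ 1-11✓ 10-0 101-✓ 11-1 111-✓
Round 2: -01- 1-1-
PIs = {-01-, 00-1, 0100, 1-1-, 10-0, 11-1}
Coverage chart:
  m1: 00-1 ←essential
  m2: -01- ←essential
  m3: -01-,00-1
  m4: 0100 ←essential
  m8: 10-0 ←essential
  m10: -01-,1-1-,10-0
  m11: -01-,1-1-
  m13: 11-1 ←essential
  m14: 1-1- ←essential
  m15: 1-1-,11-1
Essential: -01-, 00-1, 0100, 1-1-, 10-0, 11-1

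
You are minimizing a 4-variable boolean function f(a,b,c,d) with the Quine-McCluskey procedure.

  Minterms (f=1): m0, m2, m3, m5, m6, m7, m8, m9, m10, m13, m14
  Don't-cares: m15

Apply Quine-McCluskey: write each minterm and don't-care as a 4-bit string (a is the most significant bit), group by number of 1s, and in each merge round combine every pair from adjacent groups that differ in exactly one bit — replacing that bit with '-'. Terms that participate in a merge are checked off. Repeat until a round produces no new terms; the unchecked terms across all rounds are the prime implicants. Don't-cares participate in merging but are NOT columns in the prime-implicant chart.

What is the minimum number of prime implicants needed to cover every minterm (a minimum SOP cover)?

[col 0] 0000*, 0010*, 0011*, 0101*, 0110*, 0111*, 1000*, 1001*, 1010*, 1101*, 1110*, 1111*
[col 1] -000*, -010*, -101*, -110*, -111*, 0-10*, 0-11*, 00-0*, 001-*, 01-1*, 011-*, 1-01, 1-10*, 10-0*, 100-, 11-1*, 111-*
[col 2] --10, -0-0, -1-1, -11-, 0-1-
Prime implicants: --10, -0-0, -1-1, -11-, 0-1-, 1-01, 100-
PI chart (minterm → PIs covering it):
  0 | -0-0  (sole → essential)
  2 | --10,-0-0,0-1-
  3 | 0-1-  (sole → essential)
  5 | -1-1  (sole → essential)
  6 | --10,-11-,0-1-
  7 | -1-1,-11-,0-1-
  8 | -0-0,100-
  9 | 1-01,100-
  10 | --10,-0-0
  13 | -1-1,1-01
  14 | --10,-11-
Essential prime implicants: -0-0, -1-1, 0-1-
Petrick residual → --10, 1-01
Minimum SOP uses 5 PIs: cd' + b'd' + bd + a'c + ac'd

5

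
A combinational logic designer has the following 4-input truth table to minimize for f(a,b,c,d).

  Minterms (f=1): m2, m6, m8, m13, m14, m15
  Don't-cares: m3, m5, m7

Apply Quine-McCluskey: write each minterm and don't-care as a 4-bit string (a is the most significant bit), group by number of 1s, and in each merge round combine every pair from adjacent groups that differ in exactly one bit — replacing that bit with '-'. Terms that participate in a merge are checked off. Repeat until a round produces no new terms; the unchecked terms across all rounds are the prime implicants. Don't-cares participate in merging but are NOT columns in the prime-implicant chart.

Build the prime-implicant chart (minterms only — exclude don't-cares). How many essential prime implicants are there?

Round 0: 0010✓ 0011✓ 0101✓ 0110✓ 0111✓ 1000 1101✓ 1110✓ 1111✓
Round 1: -101✓ -110✓ -111✓ 0-10✓ 0-11✓ 001-✓ 01-1✓ 011-✓ 11-1✓ 111-✓
Round 2: -1-1 -11- 0-1-
PIs = {-1-1, -11-, 0-1-, 1000}
Coverage chart:
  m2: 0-1- ←essential
  m6: -11-,0-1-
  m8: 1000 ←essential
  m13: -1-1 ←essential
  m14: -11- ←essential
  m15: -1-1,-11-
Essential: -1-1, -11-, 0-1-, 1000

4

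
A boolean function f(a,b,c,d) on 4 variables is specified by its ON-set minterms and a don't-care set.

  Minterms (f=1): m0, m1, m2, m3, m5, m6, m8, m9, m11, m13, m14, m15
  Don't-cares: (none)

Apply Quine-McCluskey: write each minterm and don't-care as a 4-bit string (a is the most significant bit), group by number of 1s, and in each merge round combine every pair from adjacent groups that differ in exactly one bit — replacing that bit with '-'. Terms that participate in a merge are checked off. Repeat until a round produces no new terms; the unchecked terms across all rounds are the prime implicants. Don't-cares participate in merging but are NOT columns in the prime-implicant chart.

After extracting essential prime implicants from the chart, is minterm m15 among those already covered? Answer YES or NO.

[col 0] 0000*, 0001*, 0010*, 0011*, 0101*, 0110*, 1000*, 1001*, 1011*, 1101*, 1110*, 1111*
[col 1] -000*, -001*, -011*, -101*, -110, 0-01*, 0-10, 00-0*, 00-1*, 000-*, 001-*, 1-01*, 1-11*, 10-1*, 100-*, 11-1*, 111-
[col 2] --01, -0-1, -00-, 00--, 1--1
Prime implicants: --01, -0-1, -00-, -110, 0-10, 00--, 1--1, 111-
PI chart (minterm → PIs covering it):
  0 | -00-,00--
  1 | --01,-0-1,-00-,00--
  2 | 0-10,00--
  3 | -0-1,00--
  5 | --01  (sole → essential)
  6 | -110,0-10
  8 | -00-  (sole → essential)
  9 | --01,-0-1,-00-,1--1
  11 | -0-1,1--1
  13 | --01,1--1
  14 | -110,111-
  15 | 1--1,111-
Essential prime implicants: --01, -00-

NO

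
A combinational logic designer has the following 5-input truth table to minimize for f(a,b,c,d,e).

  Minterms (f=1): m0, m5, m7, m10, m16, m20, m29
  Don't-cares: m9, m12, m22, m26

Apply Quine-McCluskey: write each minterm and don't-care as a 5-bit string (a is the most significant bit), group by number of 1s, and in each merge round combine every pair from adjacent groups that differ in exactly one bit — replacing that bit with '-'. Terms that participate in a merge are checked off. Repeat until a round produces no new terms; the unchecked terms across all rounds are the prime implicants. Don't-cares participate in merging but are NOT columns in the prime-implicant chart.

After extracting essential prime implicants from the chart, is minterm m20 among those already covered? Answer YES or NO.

NO

Round 0: 00000✓ 00101✓ 00111✓ 01001 01010✓ 01100 10000✓ 10100✓ 10110✓ 11010✓ 11101
Round 1: -0000 -1010 001-1 10-00 101-0
PIs = {-0000, -1010, 001-1, 01001, 01100, 10-00, 101-0, 11101}
Coverage chart:
  m0: -0000 ←essential
  m5: 001-1 ←essential
  m7: 001-1 ←essential
  m10: -1010 ←essential
  m16: -0000,10-00
  m20: 10-00,101-0
  m29: 11101 ←essential
Essential: -0000, -1010, 001-1, 11101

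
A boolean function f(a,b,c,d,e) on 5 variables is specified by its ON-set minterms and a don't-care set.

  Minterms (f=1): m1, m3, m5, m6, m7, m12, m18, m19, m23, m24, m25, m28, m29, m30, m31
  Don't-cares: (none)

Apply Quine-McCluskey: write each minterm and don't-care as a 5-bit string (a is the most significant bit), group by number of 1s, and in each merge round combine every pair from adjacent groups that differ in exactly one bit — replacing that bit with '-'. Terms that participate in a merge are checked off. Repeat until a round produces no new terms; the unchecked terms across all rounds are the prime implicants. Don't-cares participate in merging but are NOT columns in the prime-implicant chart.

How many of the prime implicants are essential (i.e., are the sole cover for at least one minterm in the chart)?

Round 0: 00001✓ 00011✓ 00101✓ 00110✓ 00111✓ 01100✓ 10010✓ 10011✓ 10111✓ 11000✓ 11001✓ 11100✓ 11101✓ 11110✓ 11111✓
Round 1: -0011✓ -0111✓ -1100 00-01✓ 00-11✓ 000-1✓ 001-1✓ 0011- 1-111 10-11✓ 1001- 11-00✓ 11-01✓ 1100-✓ 111-0✓ 111-1✓ 1110-✓ 1111-✓
Round 2: -0-11 00--1 11-0- 111--
PIs = {-0-11, -1100, 00--1, 0011-, 1-111, 1001-, 11-0-, 111--}
Coverage chart:
  m1: 00--1 ←essential
  m3: -0-11,00--1
  m5: 00--1 ←essential
  m6: 0011- ←essential
  m7: -0-11,00--1,0011-
  m12: -1100 ←essential
  m18: 1001- ←essential
  m19: -0-11,1001-
  m23: -0-11,1-111
  m24: 11-0- ←essential
  m25: 11-0- ←essential
  m28: -1100,11-0-,111--
  m29: 11-0-,111--
  m30: 111-- ←essential
  m31: 1-111,111--
Essential: -1100, 00--1, 0011-, 1001-, 11-0-, 111--

6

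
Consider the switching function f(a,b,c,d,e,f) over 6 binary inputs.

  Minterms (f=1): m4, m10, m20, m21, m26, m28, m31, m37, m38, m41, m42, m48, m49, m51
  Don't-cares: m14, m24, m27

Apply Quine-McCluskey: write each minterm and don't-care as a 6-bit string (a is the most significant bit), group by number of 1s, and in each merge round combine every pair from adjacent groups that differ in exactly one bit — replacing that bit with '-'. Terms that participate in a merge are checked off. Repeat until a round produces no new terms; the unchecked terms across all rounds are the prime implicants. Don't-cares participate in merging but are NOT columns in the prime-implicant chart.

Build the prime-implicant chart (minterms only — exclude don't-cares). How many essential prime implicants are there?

9

[col 0] 000100*, 001010*, 001110*, 010100*, 010101*, 011000*, 011010*, 011011*, 011100*, 011111*, 100101, 100110, 101001, 101010*, 110000*, 110001*, 110011*
[col 1] -01010, 0-0100, 0-1010, 001-10, 01-100, 01010-, 011-00, 011-11, 0110-0, 01101-, 1100-1, 11000-
Prime implicants: -01010, 0-0100, 0-1010, 001-10, 01-100, 01010-, 011-00, 011-11, 0110-0, 01101-, 100101, 100110, 101001, 1100-1, 11000-
PI chart (minterm → PIs covering it):
  4 | 0-0100  (sole → essential)
  10 | -01010,0-1010,001-10
  20 | 0-0100,01-100,01010-
  21 | 01010-  (sole → essential)
  26 | 0-1010,0110-0,01101-
  28 | 01-100,011-00
  31 | 011-11  (sole → essential)
  37 | 100101  (sole → essential)
  38 | 100110  (sole → essential)
  41 | 101001  (sole → essential)
  42 | -01010  (sole → essential)
  48 | 11000-  (sole → essential)
  49 | 1100-1,11000-
  51 | 1100-1  (sole → essential)
Essential prime implicants: -01010, 0-0100, 01010-, 011-11, 100101, 100110, 101001, 1100-1, 11000-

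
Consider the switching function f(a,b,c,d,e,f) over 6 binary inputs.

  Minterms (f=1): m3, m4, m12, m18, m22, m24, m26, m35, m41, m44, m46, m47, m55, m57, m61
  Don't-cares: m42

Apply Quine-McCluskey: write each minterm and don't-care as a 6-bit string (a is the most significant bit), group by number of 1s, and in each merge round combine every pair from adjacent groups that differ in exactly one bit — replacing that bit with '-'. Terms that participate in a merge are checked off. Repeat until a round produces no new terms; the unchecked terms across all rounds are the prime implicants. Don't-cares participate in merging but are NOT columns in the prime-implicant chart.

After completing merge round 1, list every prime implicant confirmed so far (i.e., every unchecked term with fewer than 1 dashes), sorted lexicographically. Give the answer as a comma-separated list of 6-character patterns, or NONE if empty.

size-2^0 implicants → 000011(✓)  000100(✓)  001100(✓)  010010(✓)  010110(✓)  011000(✓)  011010(✓)  100011(✓)  101001(✓)  101010(✓)  101100(✓)  101110(✓)  101111(✓)  110111  111001(✓)  111101(✓)
size-2^1 implicants → -00011  -01100  00-100  01-010  010-10  0110-0  1-1001  101-10  1011-0  10111-  111-01
Unchecked terms (primes): -00011, -01100, 00-100, 01-010, 010-10, 0110-0, 1-1001, 101-10, 1011-0, 10111-, 110111, 111-01

110111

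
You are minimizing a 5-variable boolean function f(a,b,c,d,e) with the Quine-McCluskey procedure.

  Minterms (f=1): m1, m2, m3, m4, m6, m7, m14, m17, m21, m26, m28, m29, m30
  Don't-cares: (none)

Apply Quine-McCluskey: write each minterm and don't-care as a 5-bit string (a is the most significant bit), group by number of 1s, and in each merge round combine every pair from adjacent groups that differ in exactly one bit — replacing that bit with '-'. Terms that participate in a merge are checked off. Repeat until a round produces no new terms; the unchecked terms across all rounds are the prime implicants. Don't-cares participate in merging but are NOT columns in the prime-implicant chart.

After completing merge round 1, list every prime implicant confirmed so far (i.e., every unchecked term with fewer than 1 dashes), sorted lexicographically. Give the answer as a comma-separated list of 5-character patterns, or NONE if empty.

[col 0] 00001*, 00010*, 00011*, 00100*, 00110*, 00111*, 01110*, 10001*, 10101*, 11010*, 11100*, 11101*, 11110*
[col 1] -0001, -1110, 0-110, 00-10*, 00-11*, 000-1, 0001-*, 001-0, 0011-*, 1-101, 10-01, 11-10, 111-0, 1110-
[col 2] 00-1-
Prime implicants: -0001, -1110, 0-110, 00-1-, 000-1, 001-0, 1-101, 10-01, 11-10, 111-0, 1110-

NONE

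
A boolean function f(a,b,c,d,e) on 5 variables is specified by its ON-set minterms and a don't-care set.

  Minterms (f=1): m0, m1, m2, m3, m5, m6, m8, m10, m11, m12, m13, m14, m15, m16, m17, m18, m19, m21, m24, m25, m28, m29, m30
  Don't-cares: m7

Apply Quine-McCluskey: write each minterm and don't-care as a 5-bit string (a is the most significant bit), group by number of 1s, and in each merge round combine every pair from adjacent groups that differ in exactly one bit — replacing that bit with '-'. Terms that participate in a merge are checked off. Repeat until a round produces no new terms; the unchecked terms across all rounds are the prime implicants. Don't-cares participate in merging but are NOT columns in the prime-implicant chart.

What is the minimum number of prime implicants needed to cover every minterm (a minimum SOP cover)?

6

size-2^0 implicants → 00000(✓)  00001(✓)  00010(✓)  00011(✓)  00101(✓)  00110(✓)  00111(✓)  01000(✓)  01010(✓)  01011(✓)  01100(✓)  01101(✓)  01110(✓)  01111(✓)  10000(✓)  10001(✓)  10010(✓)  10011(✓)  10101(✓)  11000(✓)  11001(✓)  11100(✓)  11101(✓)  11110(✓)
size-2^1 implicants → -0000(✓)  -0001(✓)  -0010(✓)  -0011(✓)  -0101(✓)  -1000(✓)  -1100(✓)  -1101(✓)  -1110(✓)  0-000(✓)  0-010(✓)  0-011(✓)  0-101(✓)  0-110(✓)  0-111(✓)  00-01(✓)  00-10(✓)  00-11(✓)  000-0(✓)  000-1(✓)  0000-(✓)  0001-(✓)  001-1(✓)  0011-(✓)  01-00(✓)  01-10(✓)  01-11(✓)  010-0(✓)  0101-(✓)  011-0(✓)  011-1(✓)  0110-(✓)  0111-(✓)  1-000(✓)  1-001(✓)  1-101(✓)  10-01(✓)  100-0(✓)  100-1(✓)  1000-(✓)  1001-(✓)  11-00(✓)  11-01(✓)  1100-(✓)  111-0(✓)  1110-(✓)
size-2^2 implicants → --000  --101  -0-01  -00-0(✓)  -00-1(✓)  -000-(✓)  -001-(✓)  -1-00  -11-0  -110-  0--10(✓)  0--11(✓)  0-0-0  0-01-(✓)  0-1-1  0-11-(✓)  00--1  00-1-(✓)  000--(✓)  01--0  01-1-(✓)  011--  1--01  1-00-  100--(✓)  11-0-
size-2^3 implicants → -00--  0--1-
Unchecked terms (primes): --000, --101, -0-01, -00--, -1-00, -11-0, -110-, 0--1-, 0-0-0, 0-1-1, 00--1, 01--0, 011--, 1--01, 1-00-, 11-0-
Minterm coverage:
  m0 ⊆ --000,-00--,0-0-0
  m1 ⊆ -0-01,-00--,00--1
  m2 ⊆ -00--,0--1-,0-0-0
  m3 ⊆ -00--,0--1-,00--1
  m5 ⊆ --101,-0-01,0-1-1,00--1
  m6 ⊆ 0--1- [E]
  m8 ⊆ --000,-1-00,0-0-0,01--0
  m10 ⊆ 0--1-,0-0-0,01--0
  m11 ⊆ 0--1- [E]
  m12 ⊆ -1-00,-11-0,-110-,01--0,011--
  m13 ⊆ --101,-110-,0-1-1,011--
  m14 ⊆ -11-0,0--1-,01--0,011--
  m15 ⊆ 0--1-,0-1-1,011--
  m16 ⊆ --000,-00--,1-00-
  m17 ⊆ -0-01,-00--,1--01,1-00-
  m18 ⊆ -00-- [E]
  m19 ⊆ -00-- [E]
  m21 ⊆ --101,-0-01,1--01
  m24 ⊆ --000,-1-00,1-00-,11-0-
  m25 ⊆ 1--01,1-00-,11-0-
  m28 ⊆ -1-00,-11-0,-110-,11-0-
  m29 ⊆ --101,-110-,1--01,11-0-
  m30 ⊆ -11-0 [E]
E = {-00--, -11-0, 0--1-}
Petrick residual → --000, --101, 1--01
Cover = c'd'e' + cd'e + b'c' + bce' + a'd + ad'e  |cover|=6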